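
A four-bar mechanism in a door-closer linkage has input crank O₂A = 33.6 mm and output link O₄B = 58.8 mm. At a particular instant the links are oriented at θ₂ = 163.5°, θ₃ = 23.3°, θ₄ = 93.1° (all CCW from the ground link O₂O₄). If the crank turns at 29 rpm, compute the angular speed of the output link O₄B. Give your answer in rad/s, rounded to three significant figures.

ω₂ = 3.037 rad/s (from 29 rpm).
Differentiating the loop-closure r₂e^{iθ₂}+r₃e^{iθ₃}=r₁+r₄e^{iθ₄} gives r₂ω₂e^{iθ₂}+r₃ω₃e^{iθ₃}=r₄ω₄e^{iθ₄}.
Eliminating the other unknown: ω₄ = r₂ω₂ sin(θ₂−θ₃) / [r₄ sin(θ₄−θ₃)].
Numerator sine = +0.64011; denominator sine = +0.93849.
Result = 0.0336·3.037·(+0.64011) / (0.0588·(+0.93849)) = +1.1836 rad/s; magnitude 1.1836 rad/s.

1.18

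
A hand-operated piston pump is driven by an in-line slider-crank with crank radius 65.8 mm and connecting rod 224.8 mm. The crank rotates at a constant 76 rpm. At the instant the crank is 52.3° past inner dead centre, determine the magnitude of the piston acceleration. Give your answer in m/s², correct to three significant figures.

2.26

ω = 2π·76/60 = 7.959 rad/s
x(θ) = r cosθ + √(L² − r² sin²θ); with ω constant, a = ω²·d²x/dθ².
d²x/dθ² = −r cosθ − r²(cos2θ)/√u − r⁴ sin²2θ/(4u^{3/2}),  u = L² − r² sin²θ = 0.0478245 m².
Substituting r = 0.0658 m, L = 0.2248 m, θ = 52.3°: d²x/dθ² = -0.035668 m.
a = ω²·d²x/dθ² = (7.959)²·(-0.035668) = -2.2592 m/s²;  |a| = 2.2592 m/s².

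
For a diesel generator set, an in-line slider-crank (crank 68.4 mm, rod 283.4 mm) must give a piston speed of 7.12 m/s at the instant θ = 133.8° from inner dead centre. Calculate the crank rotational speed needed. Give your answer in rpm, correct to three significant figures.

1660

For an in-line slider-crank, |v_piston| = rω|sinθ|·[1 + r cosθ/√(L² − r² sin²θ)].
With r = 0.0684 m, L = 0.2834 m, θ = 133.8°: the bracketed kinematic factor |dx/dθ| = 0.040993 m.
ω = v/|dx/dθ| = 7.12/0.040993 = 173.69 rad/s.
N = 60ω/(2π) = 1658.6 rpm.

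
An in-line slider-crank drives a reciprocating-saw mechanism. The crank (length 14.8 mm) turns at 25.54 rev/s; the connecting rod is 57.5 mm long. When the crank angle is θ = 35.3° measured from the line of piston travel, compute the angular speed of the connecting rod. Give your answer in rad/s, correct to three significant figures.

34.1

ω = 160.5 rad/s (converted from 25.54 rev/s).
The rod makes angle φ with the slider axis where L sinφ = r sinθ; differentiating, L cosφ·φ̇ = r ω cosθ.
L cosφ = √(L² − r² sin²θ) = 0.05686 m.
|ω_rod| = r ω |cosθ| / √(L² − r² sin²θ) = 0.0148·160.5·0.81614/0.05686 = 34.089 rad/s.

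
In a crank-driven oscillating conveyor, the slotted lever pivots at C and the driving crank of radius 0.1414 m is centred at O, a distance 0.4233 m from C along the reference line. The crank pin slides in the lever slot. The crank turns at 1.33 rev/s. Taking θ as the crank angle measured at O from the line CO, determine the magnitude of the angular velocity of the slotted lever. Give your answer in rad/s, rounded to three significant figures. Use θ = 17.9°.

ω = 8.357 rad/s (from 1.33 rev/s).
Crank pin A relative to C: A = (d + r cosθ, r sinθ); lever angle φ = atan2(r sinθ, d + r cosθ).
Differentiating tanφ: φ̇ = rω(d cosθ + r)/(d² + r² + 2dr cosθ).
d² + r² + 2dr cosθ = |CA|² = 0.313091 m²;  d cosθ + r = +0.54421 m.
|ω_lever| = |0.1414·8.357·+0.54421| / 0.313091 = 2.0539 rad/s.

2.05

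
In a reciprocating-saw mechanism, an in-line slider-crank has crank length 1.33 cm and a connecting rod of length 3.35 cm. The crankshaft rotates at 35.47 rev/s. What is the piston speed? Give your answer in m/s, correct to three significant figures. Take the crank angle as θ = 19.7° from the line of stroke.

ω = 2π·35.5 = 222.9 rad/s
For an in-line slider-crank, x = r cosθ + √(L² − r² sin²θ), so v = −rω sinθ·[1 + r cosθ/√(L² − r² sin²θ)].
With r = 0.0133 m, L = 0.0335 m, θ = 19.7°: √(L² − r² sin²θ) = 0.033199 m.
v = −0.0133·222.9·0.33710·[1 + 0.0133·0.94147/0.033199] = -1.376 m/s.
|v| = 1.376 m/s.

1.38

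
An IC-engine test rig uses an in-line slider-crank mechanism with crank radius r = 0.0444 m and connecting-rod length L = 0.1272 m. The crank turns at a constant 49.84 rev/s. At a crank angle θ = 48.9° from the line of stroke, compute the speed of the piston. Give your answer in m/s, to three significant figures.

13.0

ω = 2π·49.8 = 313.2 rad/s
For an in-line slider-crank, x = r cosθ + √(L² − r² sin²θ), so v = −rω sinθ·[1 + r cosθ/√(L² − r² sin²θ)].
With r = 0.0444 m, L = 0.1272 m, θ = 48.9°: √(L² − r² sin²θ) = 0.12272 m.
v = −0.0444·313.2·0.75356·[1 + 0.0444·0.65738/0.12272] = -12.97 m/s.
|v| = 12.97 m/s.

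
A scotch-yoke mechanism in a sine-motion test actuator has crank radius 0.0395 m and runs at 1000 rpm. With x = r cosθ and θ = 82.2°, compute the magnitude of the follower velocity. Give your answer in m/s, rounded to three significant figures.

ω = 104.7 rad/s (from 1000 rpm).
x = r cosθ ⇒ ẋ = −rω sinθ.
|v| = rω|sinθ| = 0.0395·104.7·|sin 82.2°| = 4.0982 m/s.

4.10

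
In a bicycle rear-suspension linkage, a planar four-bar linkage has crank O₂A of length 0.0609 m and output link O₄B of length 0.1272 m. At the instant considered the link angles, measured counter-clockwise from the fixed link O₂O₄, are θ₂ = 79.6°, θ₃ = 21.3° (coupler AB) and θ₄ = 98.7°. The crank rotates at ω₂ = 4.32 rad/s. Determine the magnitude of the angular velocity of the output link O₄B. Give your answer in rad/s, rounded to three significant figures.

1.80

ω₂ = 4.32 rad/s
Differentiating the loop-closure r₂e^{iθ₂}+r₃e^{iθ₃}=r₁+r₄e^{iθ₄} gives r₂ω₂e^{iθ₂}+r₃ω₃e^{iθ₃}=r₄ω₄e^{iθ₄}.
Eliminating the other unknown: ω₄ = r₂ω₂ sin(θ₂−θ₃) / [r₄ sin(θ₄−θ₃)].
Numerator sine = +0.85081; denominator sine = +0.97592.
Result = 0.0609·4.32·(+0.85081) / (0.1272·(+0.97592)) = +1.8032 rad/s; magnitude 1.8032 rad/s.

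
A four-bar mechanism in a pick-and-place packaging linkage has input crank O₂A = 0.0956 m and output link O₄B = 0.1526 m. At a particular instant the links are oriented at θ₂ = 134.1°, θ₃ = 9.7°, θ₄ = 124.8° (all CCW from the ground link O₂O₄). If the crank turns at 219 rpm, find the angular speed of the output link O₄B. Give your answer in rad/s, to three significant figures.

ω₂ = 22.93 rad/s (from 219 rpm).
Differentiating the loop-closure r₂e^{iθ₂}+r₃e^{iθ₃}=r₁+r₄e^{iθ₄} gives r₂ω₂e^{iθ₂}+r₃ω₃e^{iθ₃}=r₄ω₄e^{iθ₄}.
Eliminating the other unknown: ω₄ = r₂ω₂ sin(θ₂−θ₃) / [r₄ sin(θ₄−θ₃)].
Numerator sine = +0.82511; denominator sine = +0.90557.
Result = 0.0956·22.93·(+0.82511) / (0.1526·(+0.90557)) = +13.091 rad/s; magnitude 13.091 rad/s.

13.1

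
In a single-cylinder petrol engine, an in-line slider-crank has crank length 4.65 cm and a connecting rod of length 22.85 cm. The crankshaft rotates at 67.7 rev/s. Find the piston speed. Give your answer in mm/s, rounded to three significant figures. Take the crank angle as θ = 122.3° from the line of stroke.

14900

ω = 2π·67.7 = 425.4 rad/s
For an in-line slider-crank, x = r cosθ + √(L² − r² sin²θ), so v = −rω sinθ·[1 + r cosθ/√(L² − r² sin²θ)].
With r = 0.0465 m, L = 0.2285 m, θ = 122.3°: √(L² − r² sin²θ) = 0.22509 m.
v = −0.0465·425.4·0.84526·[1 + 0.0465·-0.53435/0.22509] = -14.874 m/s.
|v| = 14.874 m/s = 14874 mm/s.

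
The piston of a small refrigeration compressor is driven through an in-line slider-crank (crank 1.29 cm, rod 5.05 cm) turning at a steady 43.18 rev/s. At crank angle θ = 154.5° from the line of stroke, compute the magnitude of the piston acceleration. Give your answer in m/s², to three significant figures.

701

ω = 2π·43.2 = 271.3 rad/s
x(θ) = r cosθ + √(L² − r² sin²θ); with ω constant, a = ω²·d²x/dθ².
d²x/dθ² = −r cosθ − r²(cos2θ)/√u − r⁴ sin²2θ/(4u^{3/2}),  u = L² − r² sin²θ = 0.00251941 m².
Substituting r = 0.0129 m, L = 0.0505 m, θ = 154.5°: d²x/dθ² = +0.0095239 m.
a = ω²·d²x/dθ² = (271.3)²·(+0.0095239) = +701.03 m/s²;  |a| = 701.03 m/s².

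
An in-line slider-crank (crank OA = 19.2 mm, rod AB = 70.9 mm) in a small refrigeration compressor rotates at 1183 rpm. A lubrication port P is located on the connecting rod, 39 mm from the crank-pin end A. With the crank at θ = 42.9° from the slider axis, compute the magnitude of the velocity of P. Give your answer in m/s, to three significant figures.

1.96

ω = 123.9 rad/s.  Crank-pin speed |V_A| = rω = 2.3786 m/s, perpendicular to OA.
Rod angle: sinφ = −(r/L) sinθ ⇒ φ = -10.623°; ω_rod = −rω cosθ/√(L²−r²sin²θ) = -25.004 rad/s.
V_P = V_A + ω_rod × AP, with AP = 0.039 m along the rod.
Components: V_Px = −rω sinθ − a·ω_rod·sinφ = -1.7989 m/s;  V_Py = rω cosθ + a·ω_rod·cosφ = +0.78396 m/s.
|V_P| = √(V_Px² + V_Py²) = 1.9623 m/s.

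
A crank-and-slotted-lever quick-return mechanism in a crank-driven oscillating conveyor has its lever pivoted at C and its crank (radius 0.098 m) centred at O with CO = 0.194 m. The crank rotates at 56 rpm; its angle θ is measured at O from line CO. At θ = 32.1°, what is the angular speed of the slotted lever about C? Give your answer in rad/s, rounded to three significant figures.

1.90

ω = 5.864 rad/s (from 56 rpm).
Crank pin A relative to C: A = (d + r cosθ, r sinθ); lever angle φ = atan2(r sinθ, d + r cosθ).
Differentiating tanφ: φ̇ = rω(d cosθ + r)/(d² + r² + 2dr cosθ).
d² + r² + 2dr cosθ = |CA|² = 0.079451 m²;  d cosθ + r = +0.26234 m.
|ω_lever| = |0.098·5.864·+0.26234| / 0.079451 = 1.8976 rad/s.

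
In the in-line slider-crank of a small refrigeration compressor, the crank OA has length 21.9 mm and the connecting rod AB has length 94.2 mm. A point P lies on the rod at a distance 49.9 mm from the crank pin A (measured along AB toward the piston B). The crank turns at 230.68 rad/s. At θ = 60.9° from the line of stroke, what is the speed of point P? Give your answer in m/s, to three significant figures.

ω = 230.7 rad/s.  Crank-pin speed |V_A| = rω = 5.0519 m/s, perpendicular to OA.
Rod angle: sinφ = −(r/L) sinθ ⇒ φ = -11.721°; ω_rod = −rω cosθ/√(L²−r²sin²θ) = -26.637 rad/s.
V_P = V_A + ω_rod × AP, with AP = 0.0499 m along the rod.
Components: V_Px = −rω sinθ − a·ω_rod·sinφ = -4.6842 m/s;  V_Py = rω cosθ + a·ω_rod·cosφ = +1.1554 m/s.
|V_P| = √(V_Px² + V_Py²) = 4.8246 m/s.

4.82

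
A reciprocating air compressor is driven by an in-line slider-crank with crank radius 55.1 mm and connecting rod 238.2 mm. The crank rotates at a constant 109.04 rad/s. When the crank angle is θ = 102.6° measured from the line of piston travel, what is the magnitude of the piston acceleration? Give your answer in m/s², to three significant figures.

283

ω = 109 rad/s
x(θ) = r cosθ + √(L² − r² sin²θ); with ω constant, a = ω²·d²x/dθ².
d²x/dθ² = −r cosθ − r²(cos2θ)/√u − r⁴ sin²2θ/(4u^{3/2}),  u = L² − r² sin²θ = 0.0538477 m².
Substituting r = 0.0551 m, L = 0.2382 m, θ = 102.6°: d²x/dθ² = +0.023824 m.
a = ω²·d²x/dθ² = (109)²·(+0.023824) = +283.27 m/s²;  |a| = 283.27 m/s².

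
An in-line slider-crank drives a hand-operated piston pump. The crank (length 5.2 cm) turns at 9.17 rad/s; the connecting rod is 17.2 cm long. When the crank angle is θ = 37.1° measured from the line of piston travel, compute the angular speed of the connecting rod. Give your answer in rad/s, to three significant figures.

ω = 9.17 rad/s
The rod makes angle φ with the slider axis where L sinφ = r sinθ; differentiating, L cosφ·φ̇ = r ω cosθ.
L cosφ = √(L² − r² sin²θ) = 0.16912 m.
|ω_rod| = r ω |cosθ| / √(L² − r² sin²θ) = 0.052·9.17·0.79758/0.16912 = 2.2489 rad/s.

2.25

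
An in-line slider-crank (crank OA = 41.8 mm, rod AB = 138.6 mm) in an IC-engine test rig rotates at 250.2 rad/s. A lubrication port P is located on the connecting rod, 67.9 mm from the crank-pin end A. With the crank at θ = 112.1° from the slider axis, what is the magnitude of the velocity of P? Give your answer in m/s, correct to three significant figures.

ω = 250.2 rad/s.  Crank-pin speed |V_A| = rω = 10.458 m/s, perpendicular to OA.
Rod angle: sinφ = −(r/L) sinθ ⇒ φ = -16.226°; ω_rod = −rω cosθ/√(L²−r²sin²θ) = +29.567 rad/s.
V_P = V_A + ω_rod × AP, with AP = 0.0679 m along the rod.
Components: V_Px = −rω sinθ − a·ω_rod·sinφ = -9.129 m/s;  V_Py = rω cosθ + a·ω_rod·cosφ = -2.0071 m/s.
|V_P| = √(V_Px² + V_Py²) = 9.347 m/s.

9.35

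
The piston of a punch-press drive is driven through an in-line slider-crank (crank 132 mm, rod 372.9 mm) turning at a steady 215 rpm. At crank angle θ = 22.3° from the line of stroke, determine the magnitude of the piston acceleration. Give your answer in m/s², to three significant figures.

79.3

ω = 2π·215/60 = 22.51 rad/s
x(θ) = r cosθ + √(L² − r² sin²θ); with ω constant, a = ω²·d²x/dθ².
d²x/dθ² = −r cosθ − r²(cos2θ)/√u − r⁴ sin²2θ/(4u^{3/2}),  u = L² − r² sin²θ = 0.136546 m².
Substituting r = 0.132 m, L = 0.3729 m, θ = 22.3°: d²x/dθ² = -0.15644 m.
a = ω²·d²x/dθ² = (22.51)²·(-0.15644) = -79.303 m/s²;  |a| = 79.303 m/s².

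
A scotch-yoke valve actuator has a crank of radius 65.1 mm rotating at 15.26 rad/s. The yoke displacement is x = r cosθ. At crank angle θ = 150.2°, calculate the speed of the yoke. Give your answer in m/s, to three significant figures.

0.494

ω = 15.26 rad/s
x = r cosθ ⇒ ẋ = −rω sinθ.
|v| = rω|sinθ| = 0.0651·15.26·|sin 150.2°| = 0.49371 m/s.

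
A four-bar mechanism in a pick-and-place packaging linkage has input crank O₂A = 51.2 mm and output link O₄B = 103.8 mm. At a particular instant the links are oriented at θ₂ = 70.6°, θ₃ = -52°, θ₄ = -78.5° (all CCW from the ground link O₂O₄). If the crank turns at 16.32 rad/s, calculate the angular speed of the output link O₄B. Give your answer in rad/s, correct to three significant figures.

ω₂ = 16.32 rad/s
Differentiating the loop-closure r₂e^{iθ₂}+r₃e^{iθ₃}=r₁+r₄e^{iθ₄} gives r₂ω₂e^{iθ₂}+r₃ω₃e^{iθ₃}=r₄ω₄e^{iθ₄}.
Eliminating the other unknown: ω₄ = r₂ω₂ sin(θ₂−θ₃) / [r₄ sin(θ₄−θ₃)].
Numerator sine = +0.84245; denominator sine = -0.44620.
Result = 0.0512·16.32·(+0.84245) / (0.1038·(-0.44620)) = -15.199 rad/s; magnitude 15.199 rad/s.

15.2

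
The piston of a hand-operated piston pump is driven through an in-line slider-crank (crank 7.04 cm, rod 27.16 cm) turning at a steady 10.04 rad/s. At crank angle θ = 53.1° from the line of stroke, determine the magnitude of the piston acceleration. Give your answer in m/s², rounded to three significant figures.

3.77

ω = 10.04 rad/s
x(θ) = r cosθ + √(L² − r² sin²θ); with ω constant, a = ω²·d²x/dθ².
d²x/dθ² = −r cosθ − r²(cos2θ)/√u − r⁴ sin²2θ/(4u^{3/2}),  u = L² − r² sin²θ = 0.0705971 m².
Substituting r = 0.0704 m, L = 0.2716 m, θ = 53.1°: d²x/dθ² = -0.037367 m.
a = ω²·d²x/dθ² = (10.04)²·(-0.037367) = -3.7667 m/s²;  |a| = 3.7667 m/s².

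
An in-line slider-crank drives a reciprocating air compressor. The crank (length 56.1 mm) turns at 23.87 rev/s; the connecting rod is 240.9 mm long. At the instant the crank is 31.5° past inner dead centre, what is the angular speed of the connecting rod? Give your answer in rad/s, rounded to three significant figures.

30.0

ω = 150 rad/s (converted from 23.87 rev/s).
The rod makes angle φ with the slider axis where L sinφ = r sinθ; differentiating, L cosφ·φ̇ = r ω cosθ.
L cosφ = √(L² − r² sin²θ) = 0.23911 m.
|ω_rod| = r ω |cosθ| / √(L² − r² sin²θ) = 0.0561·150·0.85264/0.23911 = 30.003 rad/s.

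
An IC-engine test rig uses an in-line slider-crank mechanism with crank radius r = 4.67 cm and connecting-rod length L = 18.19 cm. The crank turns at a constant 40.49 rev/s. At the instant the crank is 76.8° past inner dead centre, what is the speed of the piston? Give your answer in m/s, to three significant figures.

ω = 2π·40.5 = 254.4 rad/s
For an in-line slider-crank, x = r cosθ + √(L² − r² sin²θ), so v = −rω sinθ·[1 + r cosθ/√(L² − r² sin²θ)].
With r = 0.0467 m, L = 0.1819 m, θ = 76.8°: √(L² − r² sin²θ) = 0.17613 m.
v = −0.0467·254.4·0.97358·[1 + 0.0467·0.22835/0.17613] = -12.267 m/s.
|v| = 12.267 m/s.

12.3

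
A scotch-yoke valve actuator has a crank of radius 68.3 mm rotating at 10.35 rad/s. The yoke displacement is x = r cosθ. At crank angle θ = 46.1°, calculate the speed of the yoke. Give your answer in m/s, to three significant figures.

ω = 10.35 rad/s
x = r cosθ ⇒ ẋ = −rω sinθ.
|v| = rω|sinθ| = 0.0683·10.35·|sin 46.1°| = 0.50936 m/s.

0.509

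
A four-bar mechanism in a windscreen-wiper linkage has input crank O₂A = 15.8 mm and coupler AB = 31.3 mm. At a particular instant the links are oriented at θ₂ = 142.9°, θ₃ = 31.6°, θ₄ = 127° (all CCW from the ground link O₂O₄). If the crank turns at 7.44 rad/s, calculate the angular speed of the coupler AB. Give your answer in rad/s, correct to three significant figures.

ω₂ = 7.44 rad/s
Differentiating the loop-closure r₂e^{iθ₂}+r₃e^{iθ₃}=r₁+r₄e^{iθ₄} gives r₂ω₂e^{iθ₂}+r₃ω₃e^{iθ₃}=r₄ω₄e^{iθ₄}.
Eliminating the other unknown: ω₃ = r₂ω₂ sin(θ₄−θ₂) / [r₃ sin(θ₃−θ₄)].
Numerator sine = -0.27396; denominator sine = -0.99556.
Result = 0.0158·7.44·(-0.27396) / (0.0313·(-0.99556)) = +1.0335 rad/s; magnitude 1.0335 rad/s.

1.03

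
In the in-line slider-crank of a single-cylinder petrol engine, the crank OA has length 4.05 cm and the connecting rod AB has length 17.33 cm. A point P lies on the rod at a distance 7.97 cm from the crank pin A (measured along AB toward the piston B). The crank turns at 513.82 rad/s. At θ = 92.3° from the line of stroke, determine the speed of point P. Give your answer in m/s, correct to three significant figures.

ω = 513.8 rad/s.  Crank-pin speed |V_A| = rω = 20.81 m/s, perpendicular to OA.
Rod angle: sinφ = −(r/L) sinθ ⇒ φ = -13.504°; ω_rod = −rω cosθ/√(L²−r²sin²θ) = +4.956 rad/s.
V_P = V_A + ω_rod × AP, with AP = 0.0797 m along the rod.
Components: V_Px = −rω sinθ − a·ω_rod·sinφ = -20.701 m/s;  V_Py = rω cosθ + a·ω_rod·cosφ = -0.45106 m/s.
|V_P| = √(V_Px² + V_Py²) = 20.706 m/s.

20.7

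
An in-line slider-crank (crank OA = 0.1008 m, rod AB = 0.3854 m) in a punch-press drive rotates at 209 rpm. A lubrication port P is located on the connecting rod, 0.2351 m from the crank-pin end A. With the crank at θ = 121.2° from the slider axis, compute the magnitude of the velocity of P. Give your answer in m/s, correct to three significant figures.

1.78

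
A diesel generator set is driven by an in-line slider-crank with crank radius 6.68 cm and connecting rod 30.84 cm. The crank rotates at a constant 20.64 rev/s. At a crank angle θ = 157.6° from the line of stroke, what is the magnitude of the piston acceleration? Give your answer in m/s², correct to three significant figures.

ω = 2π·20.6 = 129.7 rad/s
x(θ) = r cosθ + √(L² − r² sin²θ); with ω constant, a = ω²·d²x/dθ².
d²x/dθ² = −r cosθ − r²(cos2θ)/√u − r⁴ sin²2θ/(4u^{3/2}),  u = L² − r² sin²θ = 0.0944626 m².
Substituting r = 0.0668 m, L = 0.3084 m, θ = 157.6°: d²x/dθ² = +0.051373 m.
a = ω²·d²x/dθ² = (129.7)²·(+0.051373) = +863.99 m/s²;  |a| = 863.99 m/s².

864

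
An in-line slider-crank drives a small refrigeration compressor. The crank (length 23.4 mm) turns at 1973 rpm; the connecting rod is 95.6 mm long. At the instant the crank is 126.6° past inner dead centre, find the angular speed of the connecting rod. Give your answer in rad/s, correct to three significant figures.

ω = 206.6 rad/s (converted from 1973 rpm).
The rod makes angle φ with the slider axis where L sinφ = r sinθ; differentiating, L cosφ·φ̇ = r ω cosθ.
L cosφ = √(L² − r² sin²θ) = 0.093736 m.
|ω_rod| = r ω |cosθ| / √(L² − r² sin²θ) = 0.0234·206.6·0.59622/0.093736 = 30.752 rad/s.

30.8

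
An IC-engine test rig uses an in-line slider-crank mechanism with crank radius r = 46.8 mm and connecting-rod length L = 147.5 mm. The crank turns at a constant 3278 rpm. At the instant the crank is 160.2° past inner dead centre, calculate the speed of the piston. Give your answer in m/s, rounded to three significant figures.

3.81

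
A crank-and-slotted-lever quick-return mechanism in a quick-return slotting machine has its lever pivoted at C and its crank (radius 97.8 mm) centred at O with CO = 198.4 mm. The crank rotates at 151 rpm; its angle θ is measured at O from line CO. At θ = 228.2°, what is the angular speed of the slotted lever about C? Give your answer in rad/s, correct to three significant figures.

ω = 15.81 rad/s (from 151 rpm).
Crank pin A relative to C: A = (d + r cosθ, r sinθ); lever angle φ = atan2(r sinθ, d + r cosθ).
Differentiating tanφ: φ̇ = rω(d cosθ + r)/(d² + r² + 2dr cosθ).
d² + r² + 2dr cosθ = |CA|² = 0.0230612 m²;  d cosθ + r = -0.03444 m.
|ω_lever| = |0.0978·15.81·-0.03444| / 0.0230612 = 2.3095 rad/s.

2.31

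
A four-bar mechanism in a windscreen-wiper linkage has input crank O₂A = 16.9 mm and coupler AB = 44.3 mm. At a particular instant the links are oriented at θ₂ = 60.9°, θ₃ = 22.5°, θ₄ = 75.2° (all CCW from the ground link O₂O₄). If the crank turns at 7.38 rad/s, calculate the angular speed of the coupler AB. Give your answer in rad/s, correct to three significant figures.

0.874

ω₂ = 7.38 rad/s
Differentiating the loop-closure r₂e^{iθ₂}+r₃e^{iθ₃}=r₁+r₄e^{iθ₄} gives r₂ω₂e^{iθ₂}+r₃ω₃e^{iθ₃}=r₄ω₄e^{iθ₄}.
Eliminating the other unknown: ω₃ = r₂ω₂ sin(θ₄−θ₂) / [r₃ sin(θ₃−θ₄)].
Numerator sine = +0.24700; denominator sine = -0.79547.
Result = 0.0169·7.38·(+0.24700) / (0.0443·(-0.79547)) = -0.8742 rad/s; magnitude 0.8742 rad/s.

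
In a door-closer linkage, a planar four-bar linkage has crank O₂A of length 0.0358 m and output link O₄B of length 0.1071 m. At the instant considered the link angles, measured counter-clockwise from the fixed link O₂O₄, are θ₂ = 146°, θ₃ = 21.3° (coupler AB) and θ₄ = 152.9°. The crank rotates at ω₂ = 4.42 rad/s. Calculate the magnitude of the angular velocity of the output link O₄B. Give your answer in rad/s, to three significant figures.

1.62

ω₂ = 4.42 rad/s
Differentiating the loop-closure r₂e^{iθ₂}+r₃e^{iθ₃}=r₁+r₄e^{iθ₄} gives r₂ω₂e^{iθ₂}+r₃ω₃e^{iθ₃}=r₄ω₄e^{iθ₄}.
Eliminating the other unknown: ω₄ = r₂ω₂ sin(θ₂−θ₃) / [r₄ sin(θ₄−θ₃)].
Numerator sine = +0.82214; denominator sine = +0.74780.
Result = 0.0358·4.42·(+0.82214) / (0.1071·(+0.74780)) = +1.6243 rad/s; magnitude 1.6243 rad/s.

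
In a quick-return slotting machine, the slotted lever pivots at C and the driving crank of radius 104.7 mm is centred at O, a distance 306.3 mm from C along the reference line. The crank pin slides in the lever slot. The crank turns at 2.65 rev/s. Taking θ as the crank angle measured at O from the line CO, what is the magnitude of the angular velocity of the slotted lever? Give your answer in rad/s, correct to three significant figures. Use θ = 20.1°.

4.14

ω = 16.65 rad/s (from 2.65 rev/s).
Crank pin A relative to C: A = (d + r cosθ, r sinθ); lever angle φ = atan2(r sinθ, d + r cosθ).
Differentiating tanφ: φ̇ = rω(d cosθ + r)/(d² + r² + 2dr cosθ).
d² + r² + 2dr cosθ = |CA|² = 0.165015 m²;  d cosθ + r = +0.39234 m.
|ω_lever| = |0.1047·16.65·+0.39234| / 0.165015 = 4.1449 rad/s.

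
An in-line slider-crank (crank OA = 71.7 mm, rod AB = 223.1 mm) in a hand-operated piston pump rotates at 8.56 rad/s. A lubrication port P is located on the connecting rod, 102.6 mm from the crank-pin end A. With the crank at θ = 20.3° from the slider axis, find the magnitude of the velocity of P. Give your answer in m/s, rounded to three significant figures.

ω = 8.56 rad/s.  Crank-pin speed |V_A| = rω = 0.61375 m/s, perpendicular to OA.
Rod angle: sinφ = −(r/L) sinθ ⇒ φ = -6.402°; ω_rod = −rω cosθ/√(L²−r²sin²θ) = -2.5963 rad/s.
V_P = V_A + ω_rod × AP, with AP = 0.1026 m along the rod.
Components: V_Px = −rω sinθ − a·ω_rod·sinφ = -0.24263 m/s;  V_Py = rω cosθ + a·ω_rod·cosφ = +0.31091 m/s.
|V_P| = √(V_Px² + V_Py²) = 0.39438 m/s.

0.394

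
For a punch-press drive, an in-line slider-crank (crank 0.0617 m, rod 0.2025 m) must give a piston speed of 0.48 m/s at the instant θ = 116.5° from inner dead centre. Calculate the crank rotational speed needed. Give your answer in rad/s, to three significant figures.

10.1

For an in-line slider-crank, |v_piston| = rω|sinθ|·[1 + r cosθ/√(L² − r² sin²θ)].
With r = 0.0617 m, L = 0.2025 m, θ = 116.5°: the bracketed kinematic factor |dx/dθ| = 0.047415 m.
ω = v/|dx/dθ| = 0.48/0.047415 = 10.123 rad/s.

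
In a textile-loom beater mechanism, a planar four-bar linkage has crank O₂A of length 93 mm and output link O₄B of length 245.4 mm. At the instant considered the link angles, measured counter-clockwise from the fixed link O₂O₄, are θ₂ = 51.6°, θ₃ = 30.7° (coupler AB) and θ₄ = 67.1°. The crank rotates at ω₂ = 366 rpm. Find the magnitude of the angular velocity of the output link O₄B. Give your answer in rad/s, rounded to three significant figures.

ω₂ = 38.33 rad/s (from 366 rpm).
Differentiating the loop-closure r₂e^{iθ₂}+r₃e^{iθ₃}=r₁+r₄e^{iθ₄} gives r₂ω₂e^{iθ₂}+r₃ω₃e^{iθ₃}=r₄ω₄e^{iθ₄}.
Eliminating the other unknown: ω₄ = r₂ω₂ sin(θ₂−θ₃) / [r₄ sin(θ₄−θ₃)].
Numerator sine = +0.35674; denominator sine = +0.59342.
Result = 0.093·38.33·(+0.35674) / (0.2454·(+0.59342)) = +8.7318 rad/s; magnitude 8.7318 rad/s.

8.73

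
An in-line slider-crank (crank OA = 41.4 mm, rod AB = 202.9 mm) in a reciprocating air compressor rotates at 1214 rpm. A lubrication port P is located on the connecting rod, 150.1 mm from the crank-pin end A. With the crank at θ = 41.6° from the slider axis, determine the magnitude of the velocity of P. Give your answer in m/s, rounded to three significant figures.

ω = 127.1 rad/s.  Crank-pin speed |V_A| = rω = 5.2632 m/s, perpendicular to OA.
Rod angle: sinφ = −(r/L) sinθ ⇒ φ = -7.786°; ω_rod = −rω cosθ/√(L²−r²sin²θ) = -19.578 rad/s.
V_P = V_A + ω_rod × AP, with AP = 0.1501 m along the rod.
Components: V_Px = −rω sinθ − a·ω_rod·sinφ = -3.8925 m/s;  V_Py = rω cosθ + a·ω_rod·cosφ = +1.0242 m/s.
|V_P| = √(V_Px² + V_Py²) = 4.0249 m/s.

4.02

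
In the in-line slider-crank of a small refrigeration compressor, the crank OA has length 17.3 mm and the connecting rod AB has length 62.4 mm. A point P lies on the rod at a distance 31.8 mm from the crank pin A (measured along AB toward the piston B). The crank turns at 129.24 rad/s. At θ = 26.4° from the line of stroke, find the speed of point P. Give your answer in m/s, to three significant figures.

1.49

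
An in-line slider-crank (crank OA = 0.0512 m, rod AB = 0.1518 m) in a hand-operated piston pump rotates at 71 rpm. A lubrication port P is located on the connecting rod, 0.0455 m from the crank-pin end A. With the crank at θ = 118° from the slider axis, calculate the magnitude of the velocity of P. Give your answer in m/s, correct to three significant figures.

ω = 7.435 rad/s.  Crank-pin speed |V_A| = rω = 0.38068 m/s, perpendicular to OA.
Rod angle: sinφ = −(r/L) sinθ ⇒ φ = -17.326°; ω_rod = −rω cosθ/√(L²−r²sin²θ) = +1.2333 rad/s.
V_P = V_A + ω_rod × AP, with AP = 0.0455 m along the rod.
Components: V_Px = −rω sinθ − a·ω_rod·sinφ = -0.31941 m/s;  V_Py = rω cosθ + a·ω_rod·cosφ = -0.12515 m/s.
|V_P| = √(V_Px² + V_Py²) = 0.34305 m/s.

0.343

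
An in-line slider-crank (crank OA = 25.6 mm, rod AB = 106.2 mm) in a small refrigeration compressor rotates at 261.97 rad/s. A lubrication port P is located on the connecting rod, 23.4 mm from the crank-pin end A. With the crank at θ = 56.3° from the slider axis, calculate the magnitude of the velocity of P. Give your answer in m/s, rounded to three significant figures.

6.44

ω = 262 rad/s.  Crank-pin speed |V_A| = rω = 6.7064 m/s, perpendicular to OA.
Rod angle: sinφ = −(r/L) sinθ ⇒ φ = -11.569°; ω_rod = −rω cosθ/√(L²−r²sin²θ) = -35.764 rad/s.
V_P = V_A + ω_rod × AP, with AP = 0.0234 m along the rod.
Components: V_Px = −rω sinθ − a·ω_rod·sinφ = -5.7473 m/s;  V_Py = rω cosθ + a·ω_rod·cosφ = +2.9011 m/s.
|V_P| = √(V_Px² + V_Py²) = 6.438 m/s.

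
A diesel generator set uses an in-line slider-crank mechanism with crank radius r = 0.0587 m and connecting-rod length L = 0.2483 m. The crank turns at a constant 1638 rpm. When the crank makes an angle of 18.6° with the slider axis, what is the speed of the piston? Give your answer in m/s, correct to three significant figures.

ω = 2π·1638/60 = 171.5 rad/s
For an in-line slider-crank, x = r cosθ + √(L² − r² sin²θ), so v = −rω sinθ·[1 + r cosθ/√(L² − r² sin²θ)].
With r = 0.0587 m, L = 0.2483 m, θ = 18.6°: √(L² − r² sin²θ) = 0.24759 m.
v = −0.0587·171.5·0.31896·[1 + 0.0587·0.94777/0.24759] = -3.9332 m/s.
|v| = 3.9332 m/s.

3.93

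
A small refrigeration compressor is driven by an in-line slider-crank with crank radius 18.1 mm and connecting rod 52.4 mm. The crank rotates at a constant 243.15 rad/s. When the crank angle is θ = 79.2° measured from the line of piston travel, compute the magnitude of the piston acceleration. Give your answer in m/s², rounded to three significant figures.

163

ω = 243.2 rad/s
x(θ) = r cosθ + √(L² − r² sin²θ); with ω constant, a = ω²·d²x/dθ².
d²x/dθ² = −r cosθ − r²(cos2θ)/√u − r⁴ sin²2θ/(4u^{3/2}),  u = L² − r² sin²θ = 0.00242965 m².
Substituting r = 0.0181 m, L = 0.0524 m, θ = 79.2°: d²x/dθ² = +0.0027577 m.
a = ω²·d²x/dθ² = (243.2)²·(+0.0027577) = +163.04 m/s²;  |a| = 163.04 m/s².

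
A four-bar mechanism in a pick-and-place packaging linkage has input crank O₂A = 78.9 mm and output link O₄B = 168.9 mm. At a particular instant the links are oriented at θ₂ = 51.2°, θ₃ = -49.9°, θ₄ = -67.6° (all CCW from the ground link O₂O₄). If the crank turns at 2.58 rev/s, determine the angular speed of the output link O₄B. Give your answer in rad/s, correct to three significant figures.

24.4

ω₂ = 16.21 rad/s (from 2.58 rev/s).
Differentiating the loop-closure r₂e^{iθ₂}+r₃e^{iθ₃}=r₁+r₄e^{iθ₄} gives r₂ω₂e^{iθ₂}+r₃ω₃e^{iθ₃}=r₄ω₄e^{iθ₄}.
Eliminating the other unknown: ω₄ = r₂ω₂ sin(θ₂−θ₃) / [r₄ sin(θ₄−θ₃)].
Numerator sine = +0.98129; denominator sine = -0.30403.
Result = 0.0789·16.21·(+0.98129) / (0.1689·(-0.30403)) = -24.441 rad/s; magnitude 24.441 rad/s.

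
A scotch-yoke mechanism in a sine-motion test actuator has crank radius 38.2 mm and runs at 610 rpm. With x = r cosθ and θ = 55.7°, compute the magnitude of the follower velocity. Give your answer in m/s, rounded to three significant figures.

2.02

ω = 63.88 rad/s (from 610 rpm).
x = r cosθ ⇒ ẋ = −rω sinθ.
|v| = rω|sinθ| = 0.0382·63.88·|sin 55.7°| = 2.0158 m/s.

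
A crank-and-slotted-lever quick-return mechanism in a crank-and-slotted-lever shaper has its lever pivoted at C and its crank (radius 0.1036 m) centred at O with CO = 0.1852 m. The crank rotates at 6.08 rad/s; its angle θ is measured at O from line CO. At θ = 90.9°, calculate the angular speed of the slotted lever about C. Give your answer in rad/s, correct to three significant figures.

ω = 6.08 rad/s
Crank pin A relative to C: A = (d + r cosθ, r sinθ); lever angle φ = atan2(r sinθ, d + r cosθ).
Differentiating tanφ: φ̇ = rω(d cosθ + r)/(d² + r² + 2dr cosθ).
d² + r² + 2dr cosθ = |CA|² = 0.0444293 m²;  d cosθ + r = +0.10069 m.
|ω_lever| = |0.1036·6.08·+0.10069| / 0.0444293 = 1.4275 rad/s.

1.43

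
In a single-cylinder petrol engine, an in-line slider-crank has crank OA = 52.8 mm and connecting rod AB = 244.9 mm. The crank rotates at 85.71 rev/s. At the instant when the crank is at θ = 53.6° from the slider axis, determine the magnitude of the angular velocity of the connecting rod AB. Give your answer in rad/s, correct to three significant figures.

ω = 538.5 rad/s (converted from 85.71 rev/s).
The rod makes angle φ with the slider axis where L sinφ = r sinθ; differentiating, L cosφ·φ̇ = r ω cosθ.
L cosφ = √(L² − r² sin²θ) = 0.24118 m.
|ω_rod| = r ω |cosθ| / √(L² − r² sin²θ) = 0.0528·538.5·0.59342/0.24118 = 69.961 rad/s.

70.0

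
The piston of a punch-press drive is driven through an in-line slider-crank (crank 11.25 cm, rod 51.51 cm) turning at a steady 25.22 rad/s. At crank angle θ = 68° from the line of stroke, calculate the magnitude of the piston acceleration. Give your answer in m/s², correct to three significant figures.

15.4

ω = 25.22 rad/s
x(θ) = r cosθ + √(L² − r² sin²θ); with ω constant, a = ω²·d²x/dθ².
d²x/dθ² = −r cosθ − r²(cos2θ)/√u − r⁴ sin²2θ/(4u^{3/2}),  u = L² − r² sin²θ = 0.254448 m².
Substituting r = 0.1125 m, L = 0.5151 m, θ = 68°: d²x/dθ² = -0.024245 m.
a = ω²·d²x/dθ² = (25.22)²·(-0.024245) = -15.421 m/s²;  |a| = 15.421 m/s².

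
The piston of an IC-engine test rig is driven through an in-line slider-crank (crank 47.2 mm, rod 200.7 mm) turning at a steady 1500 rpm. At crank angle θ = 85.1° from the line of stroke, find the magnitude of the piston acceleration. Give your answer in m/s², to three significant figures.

178

ω = 2π·1500/60 = 157.1 rad/s
x(θ) = r cosθ + √(L² − r² sin²θ); with ω constant, a = ω²·d²x/dθ².
d²x/dθ² = −r cosθ − r²(cos2θ)/√u − r⁴ sin²2θ/(4u^{3/2}),  u = L² − r² sin²θ = 0.0380689 m².
Substituting r = 0.0472 m, L = 0.2007 m, θ = 85.1°: d²x/dθ² = +0.0072151 m.
a = ω²·d²x/dθ² = (157.1)²·(+0.0072151) = +178.03 m/s²;  |a| = 178.03 m/s².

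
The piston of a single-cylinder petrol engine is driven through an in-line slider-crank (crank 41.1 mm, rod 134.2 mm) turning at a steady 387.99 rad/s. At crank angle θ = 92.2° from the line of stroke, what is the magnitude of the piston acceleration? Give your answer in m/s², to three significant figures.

ω = 388 rad/s
x(θ) = r cosθ + √(L² − r² sin²θ); with ω constant, a = ω²·d²x/dθ².
d²x/dθ² = −r cosθ − r²(cos2θ)/√u − r⁴ sin²2θ/(4u^{3/2}),  u = L² − r² sin²θ = 0.0163229 m².
Substituting r = 0.0411 m, L = 0.1342 m, θ = 92.2°: d²x/dθ² = +0.014758 m.
a = ω²·d²x/dθ² = (388)²·(+0.014758) = +2221.7 m/s²;  |a| = 2221.7 m/s².

2220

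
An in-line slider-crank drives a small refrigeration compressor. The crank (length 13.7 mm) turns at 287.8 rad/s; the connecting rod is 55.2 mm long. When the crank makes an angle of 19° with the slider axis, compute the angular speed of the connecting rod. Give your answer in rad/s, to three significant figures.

67.8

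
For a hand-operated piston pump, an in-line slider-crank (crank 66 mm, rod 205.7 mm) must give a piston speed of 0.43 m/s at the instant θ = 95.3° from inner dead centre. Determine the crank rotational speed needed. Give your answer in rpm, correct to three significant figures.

64.5

For an in-line slider-crank, |v_piston| = rω|sinθ|·[1 + r cosθ/√(L² − r² sin²θ)].
With r = 0.066 m, L = 0.2057 m, θ = 95.3°: the bracketed kinematic factor |dx/dθ| = 0.063662 m.
ω = v/|dx/dθ| = 0.43/0.063662 = 6.7544 rad/s.
N = 60ω/(2π) = 64.5 rpm.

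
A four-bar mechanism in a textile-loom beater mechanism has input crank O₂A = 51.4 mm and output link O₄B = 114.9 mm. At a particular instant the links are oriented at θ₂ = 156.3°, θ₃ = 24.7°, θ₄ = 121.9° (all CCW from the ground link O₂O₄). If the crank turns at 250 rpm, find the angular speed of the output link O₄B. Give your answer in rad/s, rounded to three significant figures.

8.83

ω₂ = 26.18 rad/s (from 250 rpm).
Differentiating the loop-closure r₂e^{iθ₂}+r₃e^{iθ₃}=r₁+r₄e^{iθ₄} gives r₂ω₂e^{iθ₂}+r₃ω₃e^{iθ₃}=r₄ω₄e^{iθ₄}.
Eliminating the other unknown: ω₄ = r₂ω₂ sin(θ₂−θ₃) / [r₄ sin(θ₄−θ₃)].
Numerator sine = +0.74780; denominator sine = +0.99211.
Result = 0.0514·26.18·(+0.74780) / (0.1149·(+0.99211)) = +8.8274 rad/s; magnitude 8.8274 rad/s.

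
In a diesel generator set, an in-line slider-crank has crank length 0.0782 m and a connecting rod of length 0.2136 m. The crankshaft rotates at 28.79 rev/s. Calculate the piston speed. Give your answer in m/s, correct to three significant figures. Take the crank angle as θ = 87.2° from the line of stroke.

ω = 2π·28.8 = 180.9 rad/s
For an in-line slider-crank, x = r cosθ + √(L² − r² sin²θ), so v = −rω sinθ·[1 + r cosθ/√(L² − r² sin²θ)].
With r = 0.0782 m, L = 0.2136 m, θ = 87.2°: √(L² − r² sin²θ) = 0.19881 m.
v = −0.0782·180.9·0.99881·[1 + 0.0782·0.04885/0.19881] = -14.4 m/s.
|v| = 14.4 m/s.

14.4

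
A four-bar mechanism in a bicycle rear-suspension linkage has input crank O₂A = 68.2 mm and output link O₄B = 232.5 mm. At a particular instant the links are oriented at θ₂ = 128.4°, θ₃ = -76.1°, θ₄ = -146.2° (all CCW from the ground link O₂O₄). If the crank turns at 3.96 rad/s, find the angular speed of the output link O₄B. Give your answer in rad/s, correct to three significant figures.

0.512

ω₂ = 3.96 rad/s
Differentiating the loop-closure r₂e^{iθ₂}+r₃e^{iθ₃}=r₁+r₄e^{iθ₄} gives r₂ω₂e^{iθ₂}+r₃ω₃e^{iθ₃}=r₄ω₄e^{iθ₄}.
Eliminating the other unknown: ω₄ = r₂ω₂ sin(θ₂−θ₃) / [r₄ sin(θ₄−θ₃)].
Numerator sine = -0.41469; denominator sine = -0.94029.
Result = 0.0682·3.96·(-0.41469) / (0.2325·(-0.94029)) = +0.5123 rad/s; magnitude 0.5123 rad/s.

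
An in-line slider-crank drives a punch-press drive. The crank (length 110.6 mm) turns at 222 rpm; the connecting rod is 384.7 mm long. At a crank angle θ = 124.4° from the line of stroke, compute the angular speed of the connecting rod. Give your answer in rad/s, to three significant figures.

3.89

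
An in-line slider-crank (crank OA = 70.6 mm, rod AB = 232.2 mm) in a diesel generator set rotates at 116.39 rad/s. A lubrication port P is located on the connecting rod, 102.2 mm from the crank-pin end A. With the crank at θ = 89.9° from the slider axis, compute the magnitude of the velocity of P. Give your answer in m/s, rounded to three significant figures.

8.22

ω = 116.4 rad/s.  Crank-pin speed |V_A| = rω = 8.2171 m/s, perpendicular to OA.
Rod angle: sinφ = −(r/L) sinθ ⇒ φ = -17.701°; ω_rod = −rω cosθ/√(L²−r²sin²θ) = -0.064833 rad/s.
V_P = V_A + ω_rod × AP, with AP = 0.1022 m along the rod.
Components: V_Px = −rω sinθ − a·ω_rod·sinφ = -8.2191 m/s;  V_Py = rω cosθ + a·ω_rod·cosφ = +0.0080293 m/s.
|V_P| = √(V_Px² + V_Py²) = 8.2191 m/s.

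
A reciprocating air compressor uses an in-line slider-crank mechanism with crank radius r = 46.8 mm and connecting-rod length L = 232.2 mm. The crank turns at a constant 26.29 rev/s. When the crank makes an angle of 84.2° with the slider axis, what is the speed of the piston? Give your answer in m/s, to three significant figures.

7.85

ω = 2π·26.3 = 165.2 rad/s
For an in-line slider-crank, x = r cosθ + √(L² − r² sin²θ), so v = −rω sinθ·[1 + r cosθ/√(L² − r² sin²θ)].
With r = 0.0468 m, L = 0.2322 m, θ = 84.2°: √(L² − r² sin²θ) = 0.22748 m.
v = −0.0468·165.2·0.99488·[1 + 0.0468·0.10106/0.22748] = -7.851 m/s.
|v| = 7.851 m/s.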